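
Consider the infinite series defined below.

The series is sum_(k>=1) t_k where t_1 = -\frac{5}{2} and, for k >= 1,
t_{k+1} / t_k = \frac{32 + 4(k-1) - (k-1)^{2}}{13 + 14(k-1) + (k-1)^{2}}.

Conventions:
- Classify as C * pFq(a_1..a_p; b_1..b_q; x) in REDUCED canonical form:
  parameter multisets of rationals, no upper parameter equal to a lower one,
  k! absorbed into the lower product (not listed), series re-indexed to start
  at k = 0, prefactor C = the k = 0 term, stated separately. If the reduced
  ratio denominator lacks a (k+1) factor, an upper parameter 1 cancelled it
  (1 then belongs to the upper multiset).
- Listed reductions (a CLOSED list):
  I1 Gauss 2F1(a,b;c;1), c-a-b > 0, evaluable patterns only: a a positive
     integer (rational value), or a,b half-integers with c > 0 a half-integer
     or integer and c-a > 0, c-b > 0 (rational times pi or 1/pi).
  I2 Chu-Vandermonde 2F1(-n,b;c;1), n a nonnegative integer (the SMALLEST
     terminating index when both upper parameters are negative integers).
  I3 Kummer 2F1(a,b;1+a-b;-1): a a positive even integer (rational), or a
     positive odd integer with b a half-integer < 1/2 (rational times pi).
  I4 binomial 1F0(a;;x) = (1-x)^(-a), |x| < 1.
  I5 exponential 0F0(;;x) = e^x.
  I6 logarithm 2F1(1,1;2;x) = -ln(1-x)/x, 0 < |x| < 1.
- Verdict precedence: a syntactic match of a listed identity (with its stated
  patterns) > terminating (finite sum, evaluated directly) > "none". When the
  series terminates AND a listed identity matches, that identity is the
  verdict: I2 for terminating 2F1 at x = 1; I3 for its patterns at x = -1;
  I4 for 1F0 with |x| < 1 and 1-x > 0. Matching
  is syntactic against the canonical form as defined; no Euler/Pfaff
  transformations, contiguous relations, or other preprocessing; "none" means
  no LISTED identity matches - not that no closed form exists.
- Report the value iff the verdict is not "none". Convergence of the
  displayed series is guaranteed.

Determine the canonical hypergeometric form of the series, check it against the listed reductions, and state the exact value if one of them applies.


Prefactor -\frac{5}{2}, argument -1: 2F1 with upper {-8, 4} over lower {13}. Verdict (x = -1): the Kummer evaluation I3 applies (x = -1; c = 13 equals 1+a-b for upper {-8, 4}: listed pattern). Exact value: -\frac{55}{2}.

First insight: t_0 being -\frac{5}{2}, the expanded ratio factors over Q; C = -5/2, roots give parameters.
Step ratio: r(k) = -1 * (k-8) (k+4) / [(k+13) (k+1)] - rational in k. x = -1; t_0 = -\frac{5}{2}; negate the roots.


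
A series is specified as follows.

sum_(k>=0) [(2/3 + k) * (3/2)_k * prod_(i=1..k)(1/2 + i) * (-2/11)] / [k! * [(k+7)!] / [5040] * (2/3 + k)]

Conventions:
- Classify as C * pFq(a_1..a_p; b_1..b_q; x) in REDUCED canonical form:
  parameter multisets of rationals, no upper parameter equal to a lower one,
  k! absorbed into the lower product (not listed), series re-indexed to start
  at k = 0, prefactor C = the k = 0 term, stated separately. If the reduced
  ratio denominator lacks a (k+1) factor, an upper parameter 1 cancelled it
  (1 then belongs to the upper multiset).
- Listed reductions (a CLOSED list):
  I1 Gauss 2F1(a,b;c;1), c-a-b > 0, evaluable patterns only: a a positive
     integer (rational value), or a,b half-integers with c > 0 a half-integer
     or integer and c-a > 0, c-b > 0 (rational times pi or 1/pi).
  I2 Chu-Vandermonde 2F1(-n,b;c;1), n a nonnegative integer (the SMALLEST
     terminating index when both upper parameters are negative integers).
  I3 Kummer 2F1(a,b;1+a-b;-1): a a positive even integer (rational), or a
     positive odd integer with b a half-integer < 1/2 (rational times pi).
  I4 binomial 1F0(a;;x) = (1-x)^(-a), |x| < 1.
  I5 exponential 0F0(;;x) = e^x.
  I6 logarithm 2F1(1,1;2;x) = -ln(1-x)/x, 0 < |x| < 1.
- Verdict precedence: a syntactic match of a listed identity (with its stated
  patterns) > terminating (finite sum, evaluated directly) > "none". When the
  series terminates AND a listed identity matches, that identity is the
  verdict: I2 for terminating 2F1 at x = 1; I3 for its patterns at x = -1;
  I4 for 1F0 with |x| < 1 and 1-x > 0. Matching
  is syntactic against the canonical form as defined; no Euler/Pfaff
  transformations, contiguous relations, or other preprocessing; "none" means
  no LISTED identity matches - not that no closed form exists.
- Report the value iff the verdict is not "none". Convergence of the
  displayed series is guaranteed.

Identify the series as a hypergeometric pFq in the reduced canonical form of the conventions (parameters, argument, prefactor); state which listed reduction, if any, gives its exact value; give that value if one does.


Key observation: with t_0 = -2/11, the denominator's factorial ratio (prefactor -2/11) is a lower Pochhammer.
Step ratio: r(k) = 1 * (k+3/2) (k+3/2) / [(k+8) (k+1)] - rational in k. x = 1; t_0 = -2/11; negate the roots.

With C = -2/11: the canonical form is 2F1(3/2, 3/2; 8; 1). Verdict: the half-integer Gauss pattern (I1) fires (x = 1; upper {3/2, 3/2} half-integers, c = 8 in the evaluable pattern). Value: (-1048576/1257795) / pi.


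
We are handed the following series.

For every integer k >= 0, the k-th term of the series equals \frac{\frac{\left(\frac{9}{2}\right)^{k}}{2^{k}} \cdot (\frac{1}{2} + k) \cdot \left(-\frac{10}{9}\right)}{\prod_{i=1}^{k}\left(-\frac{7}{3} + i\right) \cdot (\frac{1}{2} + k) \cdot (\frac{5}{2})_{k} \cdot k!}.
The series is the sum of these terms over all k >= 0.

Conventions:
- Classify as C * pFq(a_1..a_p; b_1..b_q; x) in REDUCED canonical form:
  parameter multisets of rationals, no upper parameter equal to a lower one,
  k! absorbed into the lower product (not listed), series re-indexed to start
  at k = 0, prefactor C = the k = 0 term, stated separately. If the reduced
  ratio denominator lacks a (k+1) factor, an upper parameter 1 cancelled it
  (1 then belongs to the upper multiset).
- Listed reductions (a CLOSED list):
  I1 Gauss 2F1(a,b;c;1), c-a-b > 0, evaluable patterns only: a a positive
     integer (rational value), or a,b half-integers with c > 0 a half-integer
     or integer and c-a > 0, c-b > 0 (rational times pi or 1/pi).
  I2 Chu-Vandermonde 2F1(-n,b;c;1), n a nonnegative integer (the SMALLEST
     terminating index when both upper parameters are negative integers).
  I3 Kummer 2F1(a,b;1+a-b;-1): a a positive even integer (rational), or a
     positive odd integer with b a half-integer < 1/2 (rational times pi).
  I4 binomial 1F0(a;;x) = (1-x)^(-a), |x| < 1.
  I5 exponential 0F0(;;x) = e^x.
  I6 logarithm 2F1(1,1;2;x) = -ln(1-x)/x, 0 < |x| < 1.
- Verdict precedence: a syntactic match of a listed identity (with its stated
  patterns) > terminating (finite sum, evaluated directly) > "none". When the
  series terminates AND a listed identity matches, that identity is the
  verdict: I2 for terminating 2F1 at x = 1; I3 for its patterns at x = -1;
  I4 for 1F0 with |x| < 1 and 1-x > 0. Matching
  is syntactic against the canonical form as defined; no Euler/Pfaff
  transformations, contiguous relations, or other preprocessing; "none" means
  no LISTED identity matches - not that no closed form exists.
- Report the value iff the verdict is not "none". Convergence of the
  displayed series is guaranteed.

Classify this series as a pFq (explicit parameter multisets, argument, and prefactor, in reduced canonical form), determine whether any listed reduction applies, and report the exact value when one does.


Key step: from the first term -\frac{10}{9}: the lower running product (C = -10/9) is a rising factorial.
Step ratio: r(k) = \frac{9}{4} * 1 / [(k-\frac{4}{3}) (k+\frac{5}{2}) (k+1)] - rational in k. x = \frac{9}{4}; t_0 = -\frac{10}{9}; negate the roots.

This is -\frac{10}{9} * 0F2(-; -\frac{4}{3}, \frac{5}{2}; \frac{9}{4}) in reduced canonical form. Verdict: none - this 0F2 at x = \frac{9}{4} matches no listed pattern, and upper {-} holds no stopper.


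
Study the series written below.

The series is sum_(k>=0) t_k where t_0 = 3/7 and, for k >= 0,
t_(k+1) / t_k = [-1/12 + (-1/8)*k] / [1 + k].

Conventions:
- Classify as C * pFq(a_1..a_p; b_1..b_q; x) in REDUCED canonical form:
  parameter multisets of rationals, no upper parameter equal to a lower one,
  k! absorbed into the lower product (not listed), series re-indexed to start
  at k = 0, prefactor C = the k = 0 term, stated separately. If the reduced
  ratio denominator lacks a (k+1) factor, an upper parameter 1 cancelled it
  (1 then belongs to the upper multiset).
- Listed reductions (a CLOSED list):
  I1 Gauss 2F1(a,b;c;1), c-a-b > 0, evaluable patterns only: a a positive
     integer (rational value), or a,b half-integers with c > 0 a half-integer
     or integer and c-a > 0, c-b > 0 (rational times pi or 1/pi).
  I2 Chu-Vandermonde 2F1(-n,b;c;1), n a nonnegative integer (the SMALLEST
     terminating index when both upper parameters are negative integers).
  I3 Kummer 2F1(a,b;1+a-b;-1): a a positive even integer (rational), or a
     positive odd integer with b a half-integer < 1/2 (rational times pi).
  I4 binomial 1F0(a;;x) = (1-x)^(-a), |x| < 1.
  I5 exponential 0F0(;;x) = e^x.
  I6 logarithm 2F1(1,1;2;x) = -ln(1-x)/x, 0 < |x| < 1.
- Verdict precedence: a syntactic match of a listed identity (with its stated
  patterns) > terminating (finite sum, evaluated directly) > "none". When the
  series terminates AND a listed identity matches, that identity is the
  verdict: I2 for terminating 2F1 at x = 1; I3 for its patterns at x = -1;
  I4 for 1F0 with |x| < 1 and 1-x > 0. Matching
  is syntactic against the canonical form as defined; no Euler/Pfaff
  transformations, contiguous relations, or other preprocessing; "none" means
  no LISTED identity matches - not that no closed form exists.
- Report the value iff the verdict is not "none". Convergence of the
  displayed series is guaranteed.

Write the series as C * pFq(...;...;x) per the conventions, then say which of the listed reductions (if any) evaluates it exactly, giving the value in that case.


Classification (C = 3/7): 1F0 with upper {2/3}, lower {-}, argument x = -1/8. Verdict (x = -1/8): binomial (I4) applies (the 1F0 binomial series: exponent -2/3, x = -1/8). Exact value: (3/7) * (9/8)^(-2/3).

Key step: with t_0 = 3/7, factor the ratio over Q (C = 3/7): negated roots = parameters.
Adjacent-term ratio: r(k) = (-1/8) * (k+2/3) / [(k+1)] - rational; roots negated = parameters, x = (-1/8), C = 3/7.


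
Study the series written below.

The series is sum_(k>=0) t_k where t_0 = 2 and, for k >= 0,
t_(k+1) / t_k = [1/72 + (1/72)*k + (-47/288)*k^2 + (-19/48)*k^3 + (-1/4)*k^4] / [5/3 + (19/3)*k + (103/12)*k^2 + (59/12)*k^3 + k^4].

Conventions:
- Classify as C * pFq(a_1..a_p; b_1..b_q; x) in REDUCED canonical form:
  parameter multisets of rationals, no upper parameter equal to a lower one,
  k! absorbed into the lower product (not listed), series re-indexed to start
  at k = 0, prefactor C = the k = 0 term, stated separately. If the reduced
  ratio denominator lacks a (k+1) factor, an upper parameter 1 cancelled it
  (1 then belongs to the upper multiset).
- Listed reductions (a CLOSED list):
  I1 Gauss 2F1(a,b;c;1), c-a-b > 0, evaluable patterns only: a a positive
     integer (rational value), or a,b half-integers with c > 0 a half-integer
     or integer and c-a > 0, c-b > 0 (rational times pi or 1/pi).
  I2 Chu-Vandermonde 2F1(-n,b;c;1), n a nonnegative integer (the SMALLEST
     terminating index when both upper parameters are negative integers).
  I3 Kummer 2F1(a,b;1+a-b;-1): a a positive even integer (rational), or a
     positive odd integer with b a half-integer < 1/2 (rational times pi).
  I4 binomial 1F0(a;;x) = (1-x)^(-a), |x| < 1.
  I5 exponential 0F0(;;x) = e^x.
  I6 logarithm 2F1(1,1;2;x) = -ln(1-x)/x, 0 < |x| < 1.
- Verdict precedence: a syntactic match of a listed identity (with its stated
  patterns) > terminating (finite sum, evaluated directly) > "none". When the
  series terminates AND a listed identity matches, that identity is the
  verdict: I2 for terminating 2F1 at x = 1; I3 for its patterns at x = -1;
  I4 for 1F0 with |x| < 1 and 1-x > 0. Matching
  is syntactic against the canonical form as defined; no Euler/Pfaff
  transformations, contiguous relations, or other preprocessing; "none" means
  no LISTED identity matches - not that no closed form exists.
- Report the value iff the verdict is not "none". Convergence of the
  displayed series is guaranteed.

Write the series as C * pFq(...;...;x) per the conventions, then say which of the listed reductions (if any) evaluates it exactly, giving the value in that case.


The series (x = -1/4) is 3F2: upper {-1/4, 1/2, 2/3}, lower {5/4, 2}, prefactor 2. Verdict: none. Every listed pattern misses the 3F2 form at -1/4, upper {-1/4, 1/2, 2/3}.

First insight: t_0 being 2, the expanded ratio factors over Q; prefactor 2, roots give parameters.
Adjacent-term ratio: r(k) = (-1/4) * (k-1/4) (k+1/2) (k+2/3) / [(k+5/4) (k+2) (k+1)] - rational in k, leading ratio (-1/4); with t_0 = 2, classification follows.


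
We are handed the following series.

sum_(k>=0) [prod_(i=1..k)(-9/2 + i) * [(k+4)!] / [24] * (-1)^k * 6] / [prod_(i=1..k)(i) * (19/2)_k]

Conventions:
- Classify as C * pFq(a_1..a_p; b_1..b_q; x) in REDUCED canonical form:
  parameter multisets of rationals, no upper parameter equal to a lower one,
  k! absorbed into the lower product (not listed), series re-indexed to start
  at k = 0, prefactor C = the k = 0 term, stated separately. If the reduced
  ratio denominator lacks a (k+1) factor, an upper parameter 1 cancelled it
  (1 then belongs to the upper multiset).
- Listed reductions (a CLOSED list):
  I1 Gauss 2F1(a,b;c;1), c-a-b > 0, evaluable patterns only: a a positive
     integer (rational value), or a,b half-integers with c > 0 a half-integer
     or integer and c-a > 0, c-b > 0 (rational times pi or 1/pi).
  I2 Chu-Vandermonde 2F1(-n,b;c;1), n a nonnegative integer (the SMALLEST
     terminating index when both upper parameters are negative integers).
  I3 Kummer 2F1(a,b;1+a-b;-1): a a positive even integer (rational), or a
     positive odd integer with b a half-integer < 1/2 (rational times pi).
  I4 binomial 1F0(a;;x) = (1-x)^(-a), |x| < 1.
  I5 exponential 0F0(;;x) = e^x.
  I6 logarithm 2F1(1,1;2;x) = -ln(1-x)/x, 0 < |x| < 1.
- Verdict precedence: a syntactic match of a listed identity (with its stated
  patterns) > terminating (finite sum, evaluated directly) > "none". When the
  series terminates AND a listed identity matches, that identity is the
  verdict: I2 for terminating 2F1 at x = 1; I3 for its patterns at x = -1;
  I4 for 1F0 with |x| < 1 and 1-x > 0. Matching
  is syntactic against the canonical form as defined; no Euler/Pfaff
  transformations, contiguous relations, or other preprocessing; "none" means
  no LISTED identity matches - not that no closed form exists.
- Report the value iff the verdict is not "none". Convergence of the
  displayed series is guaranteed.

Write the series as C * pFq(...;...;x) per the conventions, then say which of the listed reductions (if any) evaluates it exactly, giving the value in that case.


Canonical form: C = 6 times 2F1 with upper {-7/2, 5}, lower {19/2}, x = -1. Verdict (x = -1): the Kummer evaluation I3 applies (x = -1; c = 19/2 equals 1+a-b for upper {-7/2, 5}: listed pattern). Value: (2297295/262144) * pi.

The tell: x = (-1) and the product of the first k integers (C = 6) is k!.
Ratio: r(k) = (-1) * (k-7/2) (k+5) / [(k+19/2) (k+1)] - rational in k. x = (-1); t_0 = 6; negate the roots.


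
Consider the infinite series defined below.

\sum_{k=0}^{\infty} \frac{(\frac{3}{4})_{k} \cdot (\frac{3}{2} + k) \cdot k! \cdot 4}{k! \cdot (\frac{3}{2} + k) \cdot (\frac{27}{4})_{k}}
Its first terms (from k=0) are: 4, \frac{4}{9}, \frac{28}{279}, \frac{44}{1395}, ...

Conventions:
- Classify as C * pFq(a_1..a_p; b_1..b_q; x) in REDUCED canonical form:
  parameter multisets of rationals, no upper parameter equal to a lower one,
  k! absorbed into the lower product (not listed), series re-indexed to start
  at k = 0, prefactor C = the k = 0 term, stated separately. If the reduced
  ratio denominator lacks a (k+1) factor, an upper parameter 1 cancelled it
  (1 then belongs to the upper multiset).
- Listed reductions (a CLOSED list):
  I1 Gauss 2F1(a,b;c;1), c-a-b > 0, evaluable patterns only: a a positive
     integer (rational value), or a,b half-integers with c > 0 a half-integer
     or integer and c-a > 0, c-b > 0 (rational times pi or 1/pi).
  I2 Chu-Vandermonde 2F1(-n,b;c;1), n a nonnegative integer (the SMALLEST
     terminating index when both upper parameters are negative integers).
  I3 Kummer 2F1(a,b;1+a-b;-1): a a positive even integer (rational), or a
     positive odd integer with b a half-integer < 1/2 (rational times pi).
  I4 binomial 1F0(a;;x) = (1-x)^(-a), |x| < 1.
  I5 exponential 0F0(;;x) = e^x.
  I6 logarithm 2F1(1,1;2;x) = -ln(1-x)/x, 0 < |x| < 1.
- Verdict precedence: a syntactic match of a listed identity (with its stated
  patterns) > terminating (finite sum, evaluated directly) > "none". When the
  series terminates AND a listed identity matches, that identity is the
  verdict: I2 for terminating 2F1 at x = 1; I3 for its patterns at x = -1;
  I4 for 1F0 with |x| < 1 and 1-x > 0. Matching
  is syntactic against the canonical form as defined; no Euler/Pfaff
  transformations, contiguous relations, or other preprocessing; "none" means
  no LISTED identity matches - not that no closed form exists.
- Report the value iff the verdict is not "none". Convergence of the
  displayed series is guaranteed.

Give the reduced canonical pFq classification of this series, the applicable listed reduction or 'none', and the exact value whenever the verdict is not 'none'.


Reduced: x = 1, 2F1, upper = {\frac{3}{4}, 1}, lower = {\frac{27}{4}}, C = 4. Verdict: Gauss's theorem (I1) fires (x = 1: the Gamma ratio telescopes since c-a-b = 5 > 0 and a = 1 in Z>0). Hence: \frac{23}{5}.

Structural cue: from the first term 4: the factorial ratio (C = 4) (k+a-1)!/(a-1)! is a rising factorial (a)_k.
Consecutive-term ratio: r(k) = 1 * (k+\frac{3}{4}) (k+1) / [(k+\frac{27}{4}) (k+1)] - rational in k, leading ratio 1; with t_0 = 4, classification follows.


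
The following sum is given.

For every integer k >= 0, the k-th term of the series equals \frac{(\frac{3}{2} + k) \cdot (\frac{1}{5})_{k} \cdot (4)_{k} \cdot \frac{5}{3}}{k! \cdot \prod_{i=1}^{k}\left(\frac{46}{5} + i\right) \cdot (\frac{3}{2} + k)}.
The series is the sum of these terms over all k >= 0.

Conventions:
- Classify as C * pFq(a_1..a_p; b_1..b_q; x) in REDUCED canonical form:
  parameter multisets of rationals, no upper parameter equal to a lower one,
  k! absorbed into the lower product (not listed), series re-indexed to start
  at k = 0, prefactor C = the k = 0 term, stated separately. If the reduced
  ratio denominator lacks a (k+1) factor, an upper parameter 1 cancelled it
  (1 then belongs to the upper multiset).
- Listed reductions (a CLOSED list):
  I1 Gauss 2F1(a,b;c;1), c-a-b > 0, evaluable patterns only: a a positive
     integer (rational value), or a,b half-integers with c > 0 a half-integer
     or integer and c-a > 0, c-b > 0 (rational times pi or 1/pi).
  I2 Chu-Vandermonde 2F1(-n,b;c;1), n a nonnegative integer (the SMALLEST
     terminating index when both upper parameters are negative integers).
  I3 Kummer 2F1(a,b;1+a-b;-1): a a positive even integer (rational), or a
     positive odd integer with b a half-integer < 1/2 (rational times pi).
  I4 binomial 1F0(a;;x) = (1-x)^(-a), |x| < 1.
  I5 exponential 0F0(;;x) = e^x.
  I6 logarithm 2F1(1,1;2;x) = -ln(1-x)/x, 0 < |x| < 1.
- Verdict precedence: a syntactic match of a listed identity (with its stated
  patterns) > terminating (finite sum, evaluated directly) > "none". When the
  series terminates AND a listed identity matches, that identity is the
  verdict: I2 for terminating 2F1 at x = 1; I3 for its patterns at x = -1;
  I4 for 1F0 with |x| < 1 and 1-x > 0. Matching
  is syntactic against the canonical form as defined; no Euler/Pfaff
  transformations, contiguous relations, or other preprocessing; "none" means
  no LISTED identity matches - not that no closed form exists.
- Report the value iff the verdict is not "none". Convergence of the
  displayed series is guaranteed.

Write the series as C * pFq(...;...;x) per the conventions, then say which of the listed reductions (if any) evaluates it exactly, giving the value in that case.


Canonical form: C = \frac{5}{3} times 2F1 with upper {\frac{1}{5}, 4}, lower {\frac{51}{5}}, x = 1. Verdict (x = 1): Gauss's theorem (I1) applies (x = 1: the Gamma ratio telescopes since c-a-b = 6 > 0 and a = 4 in Z>0). Sum: \frac{29233}{15750}.

Key step: from the first term \frac{5}{3}: the lower running product (C = 5/3, x = 1) is a rising factorial.
Adjacent-term ratio: r(k) = 1 * (k+\frac{1}{5}) (k+4) / [(k+\frac{51}{5}) (k+1)] ; factor over Q: parameters, x = 1, and C = \frac{5}{3}.


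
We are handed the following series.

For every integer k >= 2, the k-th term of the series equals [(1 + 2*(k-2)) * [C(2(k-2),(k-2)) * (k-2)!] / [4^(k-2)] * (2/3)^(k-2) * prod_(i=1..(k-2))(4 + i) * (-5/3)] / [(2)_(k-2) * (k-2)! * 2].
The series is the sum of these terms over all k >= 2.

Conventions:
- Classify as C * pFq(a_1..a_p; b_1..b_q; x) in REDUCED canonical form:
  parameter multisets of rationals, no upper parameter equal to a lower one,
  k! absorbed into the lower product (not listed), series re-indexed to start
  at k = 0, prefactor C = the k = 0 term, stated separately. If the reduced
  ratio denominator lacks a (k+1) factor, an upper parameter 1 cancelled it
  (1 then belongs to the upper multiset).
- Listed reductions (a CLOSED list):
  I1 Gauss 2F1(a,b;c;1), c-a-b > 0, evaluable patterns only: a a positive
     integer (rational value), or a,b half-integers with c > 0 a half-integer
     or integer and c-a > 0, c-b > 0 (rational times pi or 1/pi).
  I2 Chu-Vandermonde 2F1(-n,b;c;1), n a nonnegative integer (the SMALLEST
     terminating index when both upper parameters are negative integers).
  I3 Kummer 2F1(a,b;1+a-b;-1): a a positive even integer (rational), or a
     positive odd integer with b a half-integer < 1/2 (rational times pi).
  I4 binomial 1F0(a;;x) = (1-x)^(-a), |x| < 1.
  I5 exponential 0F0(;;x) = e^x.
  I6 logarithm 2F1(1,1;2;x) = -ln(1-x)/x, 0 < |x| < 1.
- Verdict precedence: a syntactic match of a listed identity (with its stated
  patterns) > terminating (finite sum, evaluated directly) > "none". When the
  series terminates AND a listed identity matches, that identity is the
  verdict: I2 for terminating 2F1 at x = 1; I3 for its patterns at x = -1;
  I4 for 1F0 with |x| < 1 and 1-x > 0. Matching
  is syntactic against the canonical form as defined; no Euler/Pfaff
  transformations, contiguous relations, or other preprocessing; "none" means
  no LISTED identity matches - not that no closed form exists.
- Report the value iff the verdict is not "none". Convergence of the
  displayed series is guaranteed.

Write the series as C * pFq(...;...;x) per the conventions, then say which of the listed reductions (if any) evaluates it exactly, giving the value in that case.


The series (x = 2/3) is 2F1: upper {3/2, 5}, lower {2}, prefactor -5/6. Verdict: none. Every listed pattern misses the 2F1 form at 2/3, upper {3/2, 5}.

Key step: from the first term -5/6: the running product (prefactor -5/6) telescopes to a rising factorial.
Term ratio: r(k) = (2/3) * (k+3/2) (k+5) / [(k+2) (k+1)] ; factor over Q: parameters, x = (2/3), and C = -5/6.


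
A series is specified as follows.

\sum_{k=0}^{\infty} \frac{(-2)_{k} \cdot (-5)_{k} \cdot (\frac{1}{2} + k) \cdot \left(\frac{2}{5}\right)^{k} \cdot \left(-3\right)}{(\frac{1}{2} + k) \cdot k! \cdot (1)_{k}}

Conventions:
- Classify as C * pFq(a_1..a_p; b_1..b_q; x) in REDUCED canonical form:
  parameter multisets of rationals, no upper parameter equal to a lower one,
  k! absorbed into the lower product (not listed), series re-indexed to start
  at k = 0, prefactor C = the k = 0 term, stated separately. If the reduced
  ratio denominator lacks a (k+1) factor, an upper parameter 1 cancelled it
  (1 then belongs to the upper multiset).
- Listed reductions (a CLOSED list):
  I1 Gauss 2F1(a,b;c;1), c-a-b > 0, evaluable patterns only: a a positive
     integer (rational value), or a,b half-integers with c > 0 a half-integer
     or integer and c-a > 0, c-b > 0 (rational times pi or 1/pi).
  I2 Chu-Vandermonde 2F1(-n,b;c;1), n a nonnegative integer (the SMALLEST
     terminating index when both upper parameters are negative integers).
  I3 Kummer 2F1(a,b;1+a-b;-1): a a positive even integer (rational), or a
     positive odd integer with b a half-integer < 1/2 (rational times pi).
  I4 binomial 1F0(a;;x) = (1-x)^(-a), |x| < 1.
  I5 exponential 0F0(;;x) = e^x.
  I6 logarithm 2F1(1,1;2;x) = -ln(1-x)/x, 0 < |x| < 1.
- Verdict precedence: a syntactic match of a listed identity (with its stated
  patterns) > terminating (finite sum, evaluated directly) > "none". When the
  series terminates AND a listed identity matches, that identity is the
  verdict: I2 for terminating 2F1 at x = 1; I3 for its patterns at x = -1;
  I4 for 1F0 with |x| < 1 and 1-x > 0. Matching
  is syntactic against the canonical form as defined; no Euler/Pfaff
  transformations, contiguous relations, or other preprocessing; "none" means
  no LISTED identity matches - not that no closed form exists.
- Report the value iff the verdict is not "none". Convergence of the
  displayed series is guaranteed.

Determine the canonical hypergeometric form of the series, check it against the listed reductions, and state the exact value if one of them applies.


The tell: from the first term -3: the denominator's factorial ratio (C = -3, x = 2/5) is a lower Pochhammer.
Consecutive-term ratio: r(k) = \frac{2}{5} * (k-5) (k-2) / [(k+1) (k+1)] ; factor over Q: parameters, x = \frac{2}{5}, and C = -3.

Classification (C = -3): 2F1 with upper {-5, -2}, lower {1}, argument x = \frac{2}{5}. Verdict: terminating - the sum ends at index 2 because -2 is a negative integer; exact evaluation follows. Exact value: -\frac{99}{5}.


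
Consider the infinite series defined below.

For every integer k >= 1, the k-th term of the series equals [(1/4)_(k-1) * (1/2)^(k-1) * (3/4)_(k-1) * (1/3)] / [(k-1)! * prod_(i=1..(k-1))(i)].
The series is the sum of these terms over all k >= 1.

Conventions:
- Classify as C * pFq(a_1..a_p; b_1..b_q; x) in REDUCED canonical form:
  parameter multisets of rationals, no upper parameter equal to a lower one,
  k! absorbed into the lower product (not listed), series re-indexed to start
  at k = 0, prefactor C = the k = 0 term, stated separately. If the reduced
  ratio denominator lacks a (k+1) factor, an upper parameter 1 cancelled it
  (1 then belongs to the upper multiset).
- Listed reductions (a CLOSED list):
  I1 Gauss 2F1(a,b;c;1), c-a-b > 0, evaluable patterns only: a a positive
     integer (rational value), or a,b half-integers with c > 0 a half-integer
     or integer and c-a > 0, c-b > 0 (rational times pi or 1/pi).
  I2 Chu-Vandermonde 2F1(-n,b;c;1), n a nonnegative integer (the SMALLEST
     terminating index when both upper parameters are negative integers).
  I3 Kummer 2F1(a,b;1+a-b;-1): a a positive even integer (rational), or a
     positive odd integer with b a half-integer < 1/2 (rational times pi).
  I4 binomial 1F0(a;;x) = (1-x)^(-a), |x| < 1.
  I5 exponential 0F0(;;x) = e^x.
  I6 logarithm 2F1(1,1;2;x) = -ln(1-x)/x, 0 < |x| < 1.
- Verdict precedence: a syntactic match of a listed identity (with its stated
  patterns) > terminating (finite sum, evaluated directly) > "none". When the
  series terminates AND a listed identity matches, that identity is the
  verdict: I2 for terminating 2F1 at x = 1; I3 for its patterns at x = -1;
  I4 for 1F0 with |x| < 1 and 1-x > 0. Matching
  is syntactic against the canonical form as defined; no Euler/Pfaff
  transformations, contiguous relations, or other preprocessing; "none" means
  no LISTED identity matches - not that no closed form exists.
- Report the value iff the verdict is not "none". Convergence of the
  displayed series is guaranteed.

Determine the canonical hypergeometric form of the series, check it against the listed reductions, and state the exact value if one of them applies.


Canonical form: C = 1/3 times 2F1 with upper {1/4, 3/4}, lower {1}, x = 1/2. Verdict: none. A 2F1 with upper {1/4, 3/4} fits none of I1-I6 at x = 1/2; the sum runs forever.

The tell: with t_0 = 1/3, the denominator's factorial ratio (prefactor 1/3) is a lower Pochhammer.
Consecutive-term ratio: r(k) = (1/2) * (k+1/4) (k+3/4) / [(k+1) (k+1)] - rational in k, leading ratio (1/2); with t_0 = 1/3, classification follows.


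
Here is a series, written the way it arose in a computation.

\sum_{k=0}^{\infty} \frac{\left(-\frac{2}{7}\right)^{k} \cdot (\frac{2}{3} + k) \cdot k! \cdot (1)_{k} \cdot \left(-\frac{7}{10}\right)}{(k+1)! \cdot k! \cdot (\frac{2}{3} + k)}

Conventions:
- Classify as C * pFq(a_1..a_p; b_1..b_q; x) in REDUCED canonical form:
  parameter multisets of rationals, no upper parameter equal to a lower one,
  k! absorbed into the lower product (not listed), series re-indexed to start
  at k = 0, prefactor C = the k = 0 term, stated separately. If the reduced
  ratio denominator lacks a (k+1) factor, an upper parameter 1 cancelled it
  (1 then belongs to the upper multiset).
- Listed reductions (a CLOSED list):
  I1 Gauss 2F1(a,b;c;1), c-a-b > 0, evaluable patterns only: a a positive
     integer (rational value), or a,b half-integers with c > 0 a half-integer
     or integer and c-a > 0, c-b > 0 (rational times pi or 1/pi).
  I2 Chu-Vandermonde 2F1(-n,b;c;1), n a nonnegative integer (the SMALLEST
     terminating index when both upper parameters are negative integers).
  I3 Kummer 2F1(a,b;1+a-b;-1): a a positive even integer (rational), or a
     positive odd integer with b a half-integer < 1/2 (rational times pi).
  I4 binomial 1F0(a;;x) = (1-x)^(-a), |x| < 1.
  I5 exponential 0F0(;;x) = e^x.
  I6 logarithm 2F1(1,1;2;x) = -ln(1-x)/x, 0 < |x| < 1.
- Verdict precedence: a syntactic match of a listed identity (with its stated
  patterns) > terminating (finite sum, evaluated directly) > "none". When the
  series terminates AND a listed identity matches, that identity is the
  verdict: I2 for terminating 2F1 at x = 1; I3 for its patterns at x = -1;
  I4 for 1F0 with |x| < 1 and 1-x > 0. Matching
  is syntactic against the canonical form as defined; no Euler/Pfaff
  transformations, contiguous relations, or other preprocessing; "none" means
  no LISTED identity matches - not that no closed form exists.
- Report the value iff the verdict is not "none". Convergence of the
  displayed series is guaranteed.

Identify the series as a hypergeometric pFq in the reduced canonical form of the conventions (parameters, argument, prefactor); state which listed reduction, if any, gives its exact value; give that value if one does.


With C = -\frac{7}{10}: the canonical form is 2F1(1, 1; 2; -\frac{2}{7}). Verdict: this is the I6 logarithm reduction (the logarithm: parameters (1,1;2), x = -\frac{2}{7}). Value: \left(-\frac{49}{20}\right) \cdot \ln\left(\frac{9}{7}\right).

The tell: x = -\frac{2}{7} and the denominator's factorial ratio (C = -7/10) is a lower Pochhammer.
Step ratio: r(k) = -\frac{2}{7} * (k+1) (k+1) / [(k+2) (k+1)] ; factor over Q: parameters, x = -\frac{2}{7}, and C = -\frac{7}{10}.


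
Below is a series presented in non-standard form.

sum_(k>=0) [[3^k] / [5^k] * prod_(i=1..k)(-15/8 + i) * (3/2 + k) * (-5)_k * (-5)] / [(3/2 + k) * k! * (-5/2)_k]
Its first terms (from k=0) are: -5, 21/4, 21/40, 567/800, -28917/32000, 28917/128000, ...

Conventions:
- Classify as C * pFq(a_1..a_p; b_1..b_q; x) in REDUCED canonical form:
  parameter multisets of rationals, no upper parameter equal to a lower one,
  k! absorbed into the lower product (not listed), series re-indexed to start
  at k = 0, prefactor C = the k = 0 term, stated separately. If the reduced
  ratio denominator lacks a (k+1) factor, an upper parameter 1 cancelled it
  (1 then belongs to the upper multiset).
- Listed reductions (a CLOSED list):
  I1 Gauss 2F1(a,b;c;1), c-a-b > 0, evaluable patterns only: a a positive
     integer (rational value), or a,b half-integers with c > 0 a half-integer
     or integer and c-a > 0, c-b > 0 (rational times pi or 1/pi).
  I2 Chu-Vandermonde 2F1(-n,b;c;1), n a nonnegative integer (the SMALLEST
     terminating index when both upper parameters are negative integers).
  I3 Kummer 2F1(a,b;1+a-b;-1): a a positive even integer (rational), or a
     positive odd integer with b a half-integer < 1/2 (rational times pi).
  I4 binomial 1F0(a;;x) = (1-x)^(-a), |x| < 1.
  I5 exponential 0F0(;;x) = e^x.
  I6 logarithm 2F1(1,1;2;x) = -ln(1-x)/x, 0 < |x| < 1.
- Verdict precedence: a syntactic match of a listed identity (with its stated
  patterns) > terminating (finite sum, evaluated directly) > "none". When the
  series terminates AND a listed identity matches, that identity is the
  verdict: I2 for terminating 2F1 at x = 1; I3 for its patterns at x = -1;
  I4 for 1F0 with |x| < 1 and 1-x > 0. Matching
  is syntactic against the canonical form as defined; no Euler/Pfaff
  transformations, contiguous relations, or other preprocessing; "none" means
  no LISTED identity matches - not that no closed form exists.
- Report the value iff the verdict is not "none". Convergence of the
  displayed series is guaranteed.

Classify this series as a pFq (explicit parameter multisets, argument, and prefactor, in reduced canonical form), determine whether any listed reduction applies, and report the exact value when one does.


The series (x = 3/5) is 2F1: upper {-5, -7/8}, lower {-5/2}, prefactor -5. Verdict: terminating - the sum ends at index 5 because -5 is a negative integer; exact evaluation follows. Hence: 103169/128000.

Key step: t_0 = -5 here, and k + 3/2 divides numerator and denominator alike; C = -5, x = 3/5 after cancelling.
Term ratio: r(k) = (3/5) * (k-5) (k-7/8) / [(k-5/2) (k+1)] - poly over poly, x = (3/5) from leading terms; C = -5 at k = 0.


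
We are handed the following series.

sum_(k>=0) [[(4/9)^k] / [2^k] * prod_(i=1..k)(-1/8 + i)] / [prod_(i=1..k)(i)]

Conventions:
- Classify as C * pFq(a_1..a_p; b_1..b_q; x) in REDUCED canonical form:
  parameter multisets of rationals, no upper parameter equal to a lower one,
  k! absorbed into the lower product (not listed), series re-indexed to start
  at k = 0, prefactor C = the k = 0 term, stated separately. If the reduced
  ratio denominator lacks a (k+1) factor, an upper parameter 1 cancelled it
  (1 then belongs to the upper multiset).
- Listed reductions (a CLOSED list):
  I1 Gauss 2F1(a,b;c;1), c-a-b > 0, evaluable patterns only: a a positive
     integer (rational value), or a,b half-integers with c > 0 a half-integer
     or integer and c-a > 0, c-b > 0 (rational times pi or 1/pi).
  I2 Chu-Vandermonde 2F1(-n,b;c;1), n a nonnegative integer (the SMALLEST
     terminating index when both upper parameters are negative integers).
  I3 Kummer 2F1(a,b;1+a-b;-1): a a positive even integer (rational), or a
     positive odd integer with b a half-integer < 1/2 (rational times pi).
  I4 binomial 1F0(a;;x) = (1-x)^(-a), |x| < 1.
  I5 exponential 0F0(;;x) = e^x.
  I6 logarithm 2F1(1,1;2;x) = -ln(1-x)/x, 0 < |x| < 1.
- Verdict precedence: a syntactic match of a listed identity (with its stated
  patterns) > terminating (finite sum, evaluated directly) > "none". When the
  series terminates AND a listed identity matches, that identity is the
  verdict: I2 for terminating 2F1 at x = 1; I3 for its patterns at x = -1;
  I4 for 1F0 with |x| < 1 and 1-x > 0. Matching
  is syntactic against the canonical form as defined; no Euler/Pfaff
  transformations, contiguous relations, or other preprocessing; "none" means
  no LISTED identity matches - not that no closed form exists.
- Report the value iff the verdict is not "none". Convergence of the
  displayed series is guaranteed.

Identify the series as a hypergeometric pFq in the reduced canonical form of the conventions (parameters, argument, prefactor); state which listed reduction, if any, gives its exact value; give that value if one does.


Reduced: x = 2/9, 1F0, upper = {7/8}, lower = {-}, C = 1. Verdict: the binomial series (I4) applies (the 1F0 binomial series: exponent -7/8, x = 2/9). Its exact value is (7/9)^(-7/8).

Key step: t_0 = 1 here, and the product of the first k integers (prefactor 1) is k!.
Consecutive-term ratio: r(k) = (2/9) * (k+7/8) / [(k+1)] ; factor over Q: parameters, x = (2/9), and C = 1.


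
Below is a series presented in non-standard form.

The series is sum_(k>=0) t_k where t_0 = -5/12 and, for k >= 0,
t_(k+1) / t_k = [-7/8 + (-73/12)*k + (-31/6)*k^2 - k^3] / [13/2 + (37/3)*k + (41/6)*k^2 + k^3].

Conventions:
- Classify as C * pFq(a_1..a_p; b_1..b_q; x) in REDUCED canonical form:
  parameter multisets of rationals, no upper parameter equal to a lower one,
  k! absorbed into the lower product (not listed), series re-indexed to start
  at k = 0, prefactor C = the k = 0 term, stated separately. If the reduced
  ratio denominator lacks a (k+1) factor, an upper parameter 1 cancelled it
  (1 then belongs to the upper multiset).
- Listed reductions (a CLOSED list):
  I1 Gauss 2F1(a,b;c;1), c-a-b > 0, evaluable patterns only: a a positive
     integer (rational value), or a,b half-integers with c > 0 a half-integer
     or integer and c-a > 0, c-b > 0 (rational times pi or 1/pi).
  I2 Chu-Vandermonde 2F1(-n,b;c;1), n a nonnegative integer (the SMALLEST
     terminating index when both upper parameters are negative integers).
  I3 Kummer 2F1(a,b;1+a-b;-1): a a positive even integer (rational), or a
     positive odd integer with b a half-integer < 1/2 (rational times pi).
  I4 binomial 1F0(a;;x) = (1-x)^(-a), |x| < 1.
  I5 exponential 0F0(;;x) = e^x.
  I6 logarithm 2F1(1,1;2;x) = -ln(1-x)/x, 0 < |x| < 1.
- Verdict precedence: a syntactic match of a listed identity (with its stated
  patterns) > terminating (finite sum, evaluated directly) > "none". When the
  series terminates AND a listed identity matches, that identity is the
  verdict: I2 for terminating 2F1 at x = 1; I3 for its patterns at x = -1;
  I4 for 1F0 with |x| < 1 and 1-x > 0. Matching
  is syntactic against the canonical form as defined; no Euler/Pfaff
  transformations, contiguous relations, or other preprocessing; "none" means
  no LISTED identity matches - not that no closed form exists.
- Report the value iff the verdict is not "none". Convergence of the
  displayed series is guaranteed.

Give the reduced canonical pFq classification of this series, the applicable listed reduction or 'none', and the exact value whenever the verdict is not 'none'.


Classification (C = -5/12): 2F1 with upper {1/6, 7/2}, lower {13/3}, argument x = -1. Verdict: no listed reduction: x = -1 and upper {1/6, 7/2} fail every I1-I6 pattern.

Key step: x = (-1) and cancel k + 3/2 from the displayed ratio first; then C = -5/12, x = -1.
Term ratio: r(k) = (-1) * (k+1/6) (k+7/2) / [(k+13/3) (k+1)] ; factor over Q: parameters, x = (-1), and C = -5/12.


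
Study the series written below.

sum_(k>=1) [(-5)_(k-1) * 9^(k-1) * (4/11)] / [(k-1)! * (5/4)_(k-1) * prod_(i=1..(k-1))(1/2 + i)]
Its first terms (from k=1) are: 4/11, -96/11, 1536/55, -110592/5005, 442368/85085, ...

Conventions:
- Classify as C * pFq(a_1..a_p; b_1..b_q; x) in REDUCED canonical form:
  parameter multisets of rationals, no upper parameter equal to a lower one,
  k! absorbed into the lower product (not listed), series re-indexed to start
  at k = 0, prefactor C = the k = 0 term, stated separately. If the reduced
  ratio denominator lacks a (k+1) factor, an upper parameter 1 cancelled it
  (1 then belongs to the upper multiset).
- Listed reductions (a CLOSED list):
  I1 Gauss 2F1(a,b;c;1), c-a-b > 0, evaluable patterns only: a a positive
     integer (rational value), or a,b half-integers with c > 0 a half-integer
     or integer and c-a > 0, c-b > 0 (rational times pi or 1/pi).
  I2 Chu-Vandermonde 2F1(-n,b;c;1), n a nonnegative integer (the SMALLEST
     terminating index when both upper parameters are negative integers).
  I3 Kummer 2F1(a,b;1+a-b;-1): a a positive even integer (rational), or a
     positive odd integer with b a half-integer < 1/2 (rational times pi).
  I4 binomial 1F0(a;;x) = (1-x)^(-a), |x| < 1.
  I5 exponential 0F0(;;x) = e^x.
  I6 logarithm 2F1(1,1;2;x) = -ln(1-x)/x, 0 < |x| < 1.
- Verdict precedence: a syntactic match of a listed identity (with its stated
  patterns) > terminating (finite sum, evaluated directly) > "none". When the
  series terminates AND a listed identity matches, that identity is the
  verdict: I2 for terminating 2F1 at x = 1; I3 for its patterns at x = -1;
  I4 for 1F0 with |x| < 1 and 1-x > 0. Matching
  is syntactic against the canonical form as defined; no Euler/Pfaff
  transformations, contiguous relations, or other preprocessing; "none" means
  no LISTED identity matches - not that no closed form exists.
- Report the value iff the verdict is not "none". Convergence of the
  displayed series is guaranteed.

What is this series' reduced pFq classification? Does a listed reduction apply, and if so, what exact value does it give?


The series (x = 9) is 1F2: upper {-5}, lower {5/4, 3/2}, prefactor 4/11. Verdict: terminating. With -5 upstairs the series is a 6-term polynomial sum; evaluated term by term. Value: 76730428/32757725.

The tell: with t_0 = 4/11, the lower running product (C = 4/11, x = 9) is a rising factorial.
Ratio: r(k) = 9 * (k-5) / [(k+5/4) (k+3/2) (k+1)] - poly over poly, x = 9 from leading terms; C = 4/11 at k = 0.
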